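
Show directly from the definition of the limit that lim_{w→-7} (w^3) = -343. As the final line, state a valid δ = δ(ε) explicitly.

Let ε > 0 be given. We seek δ > 0 with 0 < |w + 7| < δ ⇒ |w^3 + 343| < ε.
Factor: w^3 + 343 = (w + 7)(w^2 - 7w + 49), so |w^3 + 343| = |w + 7|·|w^2 - 7w + 49|.
Restrict δ ≤ 1. Then |w + 7| < 1 gives |w| < 8, so by the triangle inequality |w^2 - 7w + 49| ≤ 8^2 + 7·8 + 49 = 169.
Hence |w^3 + 343| ≤ 169|w + 7|, which is < ε once |w + 7| < ε/169.
Take δ = min(1, ε/169). If 0 < |w + 7| < δ then both bounds hold and |w^3 + 343| ≤ 169|w + 7| < 169·(ε/169) = ε.

δ = min(1, ε/169)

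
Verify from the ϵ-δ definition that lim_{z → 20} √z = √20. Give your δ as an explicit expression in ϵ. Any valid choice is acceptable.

δ = min(20, √20·ϵ)

Fix ϵ > 0. We want δ > 0 such that 0 < |z − 20| < δ implies |√z − √20| < ϵ.
Multiplying by the conjugate, |√z − √20| = |z − 20|/(√z + √20).
Restrict δ ≤ 20 so that |z − 20| < 20 forces z > 0, and then √z + √20 > √20.
Hence |√z − √20| < |z − 20|/√20, which is < ϵ once |z − 20| < √20·ϵ.
Take δ = min(20, √20·ϵ). If 0 < |z − 20| < δ then z > 0 and |√z − √20| < |z − 20|/√20 < ϵ.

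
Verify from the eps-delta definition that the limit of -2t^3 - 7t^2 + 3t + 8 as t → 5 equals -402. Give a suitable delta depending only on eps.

delta = min(1, eps/256)

Fix eps > 0. We want delta > 0 such that 0 < |t − 5| < delta implies |(-2t^3 - 7t^2 + 3t + 8) + 402| < eps.
(-2t^3 - 7t^2 + 3t + 8) + 402 = -2t^3 - 7t^2 + 3t + 410 = (t − 5)(-2t^2 - 17t - 82).
So |(-2t^3 - 7t^2 + 3t + 8) + 402| = |t − 5|·|-2t^2 - 17t - 82|.
Assume first that |t − 5| < 1, so |t| < 6. Then |-2t^2 - 17t - 82| ≤ 2·6^2 + 17·6 + 82 = 256.
Hence |(-2t^3 - 7t^2 + 3t + 8) + 402| ≤ 256|t − 5| < eps provided |t − 5| < eps/256.
Choosing delta = min(1, eps/256) ensures both conditions, hence |(-2t^3 - 7t^2 + 3t + 8) + 402| < eps.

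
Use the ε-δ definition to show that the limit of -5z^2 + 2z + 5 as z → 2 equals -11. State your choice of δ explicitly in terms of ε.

Let ε > 0. We want δ > 0 such that 0 < |z − 2| < δ implies |(-5z^2 + 2z + 5) + 11| < ε.
(-5z^2 + 2z + 5) + 11 = -5z^2 + 2z + 16 = (z − 2)(-5z - 8).
So |(-5z^2 + 2z + 5) + 11| = |z − 2|·|-5z - 8|.
Require δ ≤ 1. Then |z − 2| < 1 gives |z| < 3, and by the triangle inequality |-5z - 8| ≤ 5·3 + 8 = 23.
Hence |(-5z^2 + 2z + 5) + 11| ≤ 23|z − 2| < ε provided |z − 2| < ε/23.
Take δ = min(1, ε/23). Then 0 < |z − 2| < δ gives both |z − 2| < 1 and |z − 2| < ε/23, so |(-5z^2 + 2z + 5) + 11| < ε.

δ = min(1, ε/23)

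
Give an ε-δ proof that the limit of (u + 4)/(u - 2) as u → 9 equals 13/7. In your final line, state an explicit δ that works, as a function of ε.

δ = min(7/2, (49/12)ε)

Let ε > 0. We want δ > 0 with 0 < |u − 9| < δ ⇒ |(u + 4)/(u - 2) − (13/7)| < ε.
Combining over a common denominator, (u + 4)/(u - 2) − (13/7) = [(u + 4)·7 − 13·(u - 2)] / [7·(u - 2)] = -6(u − 9) / (7(u - 2)).
So |(u + 4)/(u - 2) − (13/7)| = 6|u − 9| / (7·|u − 2|).
Require δ ≤ 7/2, so |u − 2| ≥ |7| − |u − 9| > 7 − 7/2 = 7/2.
Hence |(u + 4)/(u - 2) − (13/7)| < 6|u − 9|/(7·(7/2)) = (12/49)|u − 9|, which is < ε once |u − 9| < (49/12)ε.
Take δ = min(7/2, (49/12)ε). Then 0 < |u − 9| < δ forces both bounds, so |(u + 4)/(u - 2) − (13/7)| < ε.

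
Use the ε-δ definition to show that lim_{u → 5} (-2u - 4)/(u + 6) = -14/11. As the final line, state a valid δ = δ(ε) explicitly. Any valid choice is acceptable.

Let ε > 0. We want δ > 0 with 0 < |u − 5| < δ ⇒ |(-2u - 4)/(u + 6) + 14/11| < ε.
Combining over a common denominator, (-2u - 4)/(u + 6) + 14/11 = [(-2u - 4)·11 − (-14)·(u + 6)] / [11·(u + 6)] = -8(u − 5) / (11(u + 6)).
So |(-2u - 4)/(u + 6) + 14/11| = 8|u − 5| / (11·|u + 6|).
Restrict δ ≤ 11/2. Then |u − 5| < 11/2 gives |u + 6| = |(u − 5) + 11| ≥ 11 − 11/2 = 11/2.
Hence |(-2u - 4)/(u + 6) + 14/11| < 8|u − 5|/(11·(11/2)) = (16/121)|u − 5|, which is < ε once |u − 5| < (121/16)ε.
Take δ = min(11/2, (121/16)ε). Then 0 < |u − 5| < δ forces both bounds, so |(-2u - 4)/(u + 6) + 14/11| < ε.

δ = min(11/2, (121/16)ε)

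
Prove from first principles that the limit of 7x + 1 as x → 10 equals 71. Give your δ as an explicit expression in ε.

Suppose ε > 0. We need δ > 0 so that 0 < |x − 10| < δ implies |(7x + 1) − 71| < ε.
Since (7x + 1) − 71 = 7(x − 10), we have |(7x + 1) − 71| = 7|x − 10|.
Thus it suffices that |x − 10| < ε/7.
Choosing δ = ε/7 gives |(7x + 1) − 71| = 7|x − 10| < ε whenever |x − 10| < δ.

δ = ε/7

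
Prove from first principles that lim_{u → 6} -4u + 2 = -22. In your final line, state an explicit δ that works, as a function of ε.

δ = ε/4

Fix ε > 0. We need δ > 0 so that 0 < |u − 6| < δ implies |(-4u + 2) + 22| < ε.
|(-4u + 2) + 22| = |-4u + 24| = 4|u − 6|.
So 4|u − 6| < ε exactly when |u − 6| < ε/4.
Choosing δ = ε/4 gives |(-4u + 2) + 22| = 4|u − 6| < ε whenever |u − 6| < δ.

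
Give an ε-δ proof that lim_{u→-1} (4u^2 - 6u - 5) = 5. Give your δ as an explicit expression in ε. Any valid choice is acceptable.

Suppose ε > 0. We want δ > 0 such that 0 < |u + 1| < δ implies |(4u^2 - 6u - 5) − 5| < ε.
(4u^2 - 6u - 5) − 5 = 4u^2 - 6u - 10 = (u + 1)(4u - 10).
So |(4u^2 - 6u - 5) − 5| = |u + 1|·|4u - 10|.
Require δ ≤ 2. Then |u + 1| < 2 gives |u| < 3, and by the triangle inequality |4u - 10| ≤ 4·3 + 10 = 22.
Hence |(4u^2 - 6u - 5) − 5| ≤ 22|u + 1| < ε provided |u + 1| < ε/22.
Choosing δ = min(2, ε/22) ensures both conditions, hence |(4u^2 - 6u - 5) − 5| < ε.

δ = min(2, ε/22)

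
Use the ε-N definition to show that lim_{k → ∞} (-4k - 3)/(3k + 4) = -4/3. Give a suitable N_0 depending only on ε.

N_0 = (7/9)/ε

Let ε > 0. For k ≥ 1, |(-4k - 3)/(3k + 4) + 4/3| = |7|/(3(3k + 4)) = 7/(3(3k + 4)).
Since 3k + 4 ≥ 3k for k ≥ 1, this is ≤ 7/(3·3k) = (7/9)/k.
So |(-4k - 3)/(3k + 4) + 4/3| < ε whenever k > (7/9)/ε.
Take N_0 = (7/9)/ε. If k > N_0 then |(-4k - 3)/(3k + 4) + 4/3| ≤ (7/9)/k < ε.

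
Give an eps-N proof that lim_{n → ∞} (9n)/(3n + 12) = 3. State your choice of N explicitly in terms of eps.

Fix eps > 0. For n ≥ 1, |(9n)/(3n + 12) − 3| = |-108|/(3(3n + 12)) = 108/(3(3n + 12)).
Since 3n + 12 ≥ 3n for n ≥ 1, this is ≤ 108/(3·3n) = 12/n.
So |(9n)/(3n + 12) − 3| < eps whenever n > 12/eps.
Take N = 12/eps. If n > N then |(9n)/(3n + 12) − 3| ≤ 12/n < eps.

N = 12/eps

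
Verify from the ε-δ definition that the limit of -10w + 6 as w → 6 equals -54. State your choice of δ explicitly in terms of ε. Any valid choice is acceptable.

δ = ε/10

Let ε > 0. We need δ > 0 so that 0 < |w − 6| < δ implies |(-10w + 6) + 54| < ε.
Since (-10w + 6) + 54 = -10(w − 6), we have |(-10w + 6) + 54| = 10|w − 6|.
So 10|w − 6| < ε exactly when |w − 6| < ε/10.
Choosing δ = ε/10 gives |(-10w + 6) + 54| = 10|w − 6| < ε whenever |w − 6| < δ.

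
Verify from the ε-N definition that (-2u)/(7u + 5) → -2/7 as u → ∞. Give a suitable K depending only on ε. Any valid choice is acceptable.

K = (10/49)/ε

Let ε > 0 be given. We seek K > 0 such that u > K implies |(-2u)/(7u + 5) + 2/7| < ε.
(-2u)/(7u + 5) + 2/7 = (7(-2u) − (-2)(7u + 5)) / (7(7u + 5)) = 10/(7(7u + 5)).
For u > 0 we have 7u + 5 > 7u, so |(-2u)/(7u + 5) + 2/7| = 10/(7(7u + 5)) < 10/(7·7u) = (10/49)/u.
Thus |(-2u)/(7u + 5) + 2/7| < ε whenever u > (10/49)/ε.
Take K = (10/49)/ε. If u > K then |(-2u)/(7u + 5) + 2/7| < (10/49)/u < ε.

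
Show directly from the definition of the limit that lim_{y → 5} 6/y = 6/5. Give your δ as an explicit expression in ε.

δ = min(5/2, (25/12)ε)

Let ε > 0 be given. We seek δ > 0 such that 0 < |y − 5| < δ implies |6/y − (6/5)| < ε.
|6/y − (6/5)| = 6·|5 − y|/(5·|y|) = 6|y − 5|/(5|y|).
Require δ ≤ 5/2 so that |y| > 5 − 5/2 = 5/2, hence 5|y| > 25/2.
Then |6/y − (6/5)| < 6|y − 5|/(25/2), which is < ε when |y − 5| < (25/12)ε.
Take δ = min(5/2, (25/12)ε). Then 0 < |y − 5| < δ gives both |y − 5| < 5/2 and |y − 5| < (25/12)ε, so |6/y − (6/5)| < ε.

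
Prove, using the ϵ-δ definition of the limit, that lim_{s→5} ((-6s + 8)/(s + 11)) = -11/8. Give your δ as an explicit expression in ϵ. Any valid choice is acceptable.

Suppose ϵ > 0. We want δ > 0 with 0 < |s − 5| < δ ⇒ |(-6s + 8)/(s + 11) + 11/8| < ϵ.
Combining over a common denominator, (-6s + 8)/(s + 11) + 11/8 = [(-6s + 8)·16 − (-22)·(s + 11)] / [16·(s + 11)] = -74(s − 5) / (16(s + 11)).
So |(-6s + 8)/(s + 11) + 11/8| = 74|s − 5| / (16·|s + 11|).
Require δ ≤ 8, so |s + 11| ≥ |16| − |s − 5| > 16 − 8 = 8.
Hence |(-6s + 8)/(s + 11) + 11/8| < 74|s − 5|/(16·8) = (37/64)|s − 5|, which is < ϵ once |s − 5| < (64/37)ϵ.
Take δ = min(8, (64/37)ϵ). Then 0 < |s − 5| < δ forces both bounds, so |(-6s + 8)/(s + 11) + 11/8| < ϵ.

δ = min(8, (64/37)ϵ)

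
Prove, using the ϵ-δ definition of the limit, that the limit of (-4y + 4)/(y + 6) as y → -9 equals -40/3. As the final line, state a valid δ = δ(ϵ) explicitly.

δ = min(3/2, (9/56)ϵ)

Let ϵ > 0. We want δ > 0 with 0 < |y + 9| < δ ⇒ |(-4y + 4)/(y + 6) + 40/3| < ϵ.
Combining over a common denominator, (-4y + 4)/(y + 6) + 40/3 = [(-4y + 4)·(-3) − 40·(y + 6)] / [(-3)·(y + 6)] = -28(y + 9) / ((-3)(y + 6)).
So |(-4y + 4)/(y + 6) + 40/3| = 28|y + 9| / (3·|y + 6|).
Restrict δ ≤ 3/2. Then |y + 9| < 3/2 gives |y + 6| = |(y + 9) + (-3)| ≥ 3 − 3/2 = 3/2.
Hence |(-4y + 4)/(y + 6) + 40/3| < 28|y + 9|/(3·(3/2)) = (56/9)|y + 9|, which is < ϵ once |y + 9| < (9/56)ϵ.
Take δ = min(3/2, (9/56)ϵ). Then 0 < |y + 9| < δ forces both bounds, so |(-4y + 4)/(y + 6) + 40/3| < ϵ.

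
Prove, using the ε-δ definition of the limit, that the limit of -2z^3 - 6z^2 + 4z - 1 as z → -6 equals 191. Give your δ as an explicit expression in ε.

Let ε > 0 be given. We want δ > 0 such that 0 < |z + 6| < δ implies |(-2z^3 - 6z^2 + 4z - 1) − 191| < ε.
(-2z^3 - 6z^2 + 4z - 1) − 191 = -2z^3 - 6z^2 + 4z - 192 = (z + 6)(-2z^2 + 6z - 32).
So |(-2z^3 - 6z^2 + 4z - 1) − 191| = |z + 6|·|-2z^2 + 6z - 32|.
Assume first that |z + 6| < 2, so |z| < 8. Then |-2z^2 + 6z - 32| ≤ 2·8^2 + 6·8 + 32 = 208.
Hence |(-2z^3 - 6z^2 + 4z - 1) − 191| ≤ 208|z + 6| < ε provided |z + 6| < ε/208.
Take δ = min(2, ε/208). Then 0 < |z + 6| < δ gives both |z + 6| < 2 and |z + 6| < ε/208, so |(-2z^3 - 6z^2 + 4z - 1) − 191| < ε.

δ = min(2, ε/208)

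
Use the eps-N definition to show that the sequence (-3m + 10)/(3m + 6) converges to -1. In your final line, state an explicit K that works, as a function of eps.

Fix eps > 0. For m ≥ 1, |(-3m + 10)/(3m + 6) + 1| = |48|/(3(3m + 6)) = 48/(3(3m + 6)).
Since 3m + 6 ≥ 3m for m ≥ 1, this is ≤ 48/(3·3m) = (16/3)/m.
So |(-3m + 10)/(3m + 6) + 1| < eps whenever m > (16/3)/eps.
Take K = (16/3)/eps. If m > K then |(-3m + 10)/(3m + 6) + 1| ≤ (16/3)/m < eps.

K = (16/3)/eps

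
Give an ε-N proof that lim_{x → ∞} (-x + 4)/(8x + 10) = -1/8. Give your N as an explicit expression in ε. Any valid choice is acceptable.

N = (21/32)/ε

Fix ε > 0. We seek N > 0 such that x > N implies |(-x + 4)/(8x + 10) + 1/8| < ε.
(-x + 4)/(8x + 10) + 1/8 = (8(-x + 4) − (-1)(8x + 10)) / (8(8x + 10)) = 42/(8(8x + 10)).
For x > 0 we have 8x + 10 > 8x, so |(-x + 4)/(8x + 10) + 1/8| = 42/(8(8x + 10)) < 42/(8·8x) = (21/32)/x.
Thus |(-x + 4)/(8x + 10) + 1/8| < ε whenever x > (21/32)/ε.
Take N = (21/32)/ε. If x > N then |(-x + 4)/(8x + 10) + 1/8| < (21/32)/x < ε.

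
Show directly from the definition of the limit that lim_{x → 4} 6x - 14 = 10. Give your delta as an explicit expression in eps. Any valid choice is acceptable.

delta = eps/6

Let eps > 0. We need delta > 0 so that 0 < |x − 4| < delta implies |(6x - 14) − 10| < eps.
|(6x - 14) − 10| = |6x - 24| = 6|x − 4|.
Thus it suffices that |x − 4| < eps/6.
Take delta = eps/6. If 0 < |x − 4| < delta then |(6x - 14) − 10| = 6|x − 4| < 6·(eps/6) = eps.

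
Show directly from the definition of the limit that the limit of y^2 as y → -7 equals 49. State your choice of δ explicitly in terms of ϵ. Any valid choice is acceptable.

δ = min(1, ϵ/15)

Let ϵ > 0. We seek δ > 0 with 0 < |y + 7| < δ ⇒ |y^2 − 49| < ϵ.
Factor: y^2 − 49 = (y + 7)(y - 7), so |y^2 − 49| = |y + 7|·|y - 7|.
Impose δ ≤ 1 so that |y| < 8; then |y - 7| ≤ 15.
Hence |y^2 − 49| ≤ 15|y + 7|, which is < ϵ once |y + 7| < ϵ/15.
Take δ = min(1, ϵ/15). If 0 < |y + 7| < δ then both bounds hold and |y^2 − 49| ≤ 15|y + 7| < 15·(ϵ/15) = ϵ.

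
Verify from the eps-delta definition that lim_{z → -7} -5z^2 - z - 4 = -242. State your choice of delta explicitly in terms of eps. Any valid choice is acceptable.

delta = min(1, eps/74)

Suppose eps > 0. We want delta > 0 such that 0 < |z + 7| < delta implies |(-5z^2 - z - 4) + 242| < eps.
(-5z^2 - z - 4) + 242 = -5z^2 - z + 238 = (z + 7)(-5z + 34).
So |(-5z^2 - z - 4) + 242| = |z + 7|·|-5z + 34|.
Assume first that |z + 7| < 1, so |z| < 8. Then |-5z + 34| ≤ 5·8 + 34 = 74.
Hence |(-5z^2 - z - 4) + 242| ≤ 74|z + 7| < eps provided |z + 7| < eps/74.
Take delta = min(1, eps/74). Then 0 < |z + 7| < delta gives both |z + 7| < 1 and |z + 7| < eps/74, so |(-5z^2 - z - 4) + 242| < eps.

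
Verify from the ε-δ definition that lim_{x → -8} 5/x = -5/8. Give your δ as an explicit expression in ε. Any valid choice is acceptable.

δ = min(4, (32/5)ε)

Let ε > 0 be given. We seek δ > 0 such that 0 < |x + 8| < δ implies |5/x + 5/8| < ε.
|5/x + 5/8| = 5·|-8 − x|/(8·|x|) = 5|x + 8|/(8|x|).
Require δ ≤ 4 so that |x| > 8 − 4 = 4, hence 8|x| > 32.
Then |5/x + 5/8| < 5|x + 8|/32, which is < ε when |x + 8| < (32/5)ε.
Take δ = min(4, (32/5)ε). Then 0 < |x + 8| < δ gives both |x + 8| < 4 and |x + 8| < (32/5)ε, so |5/x + 5/8| < ε.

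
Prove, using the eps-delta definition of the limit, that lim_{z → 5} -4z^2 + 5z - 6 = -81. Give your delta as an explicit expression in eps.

delta = min(1, eps/39)

Let eps > 0. We want delta > 0 such that 0 < |z − 5| < delta implies |(-4z^2 + 5z - 6) + 81| < eps.
(-4z^2 + 5z - 6) + 81 = -4z^2 + 5z + 75 = (z − 5)(-4z - 15).
So |(-4z^2 + 5z - 6) + 81| = |z − 5|·|-4z - 15|.
Require delta ≤ 1. Then |z − 5| < 1 gives |z| < 6, and by the triangle inequality |-4z - 15| ≤ 4·6 + 15 = 39.
Hence |(-4z^2 + 5z - 6) + 81| ≤ 39|z − 5| < eps provided |z − 5| < eps/39.
Choosing delta = min(1, eps/39) ensures both conditions, hence |(-4z^2 + 5z - 6) + 81| < eps.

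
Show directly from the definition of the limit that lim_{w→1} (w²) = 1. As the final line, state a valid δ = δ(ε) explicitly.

Fix ε > 0. We seek δ > 0 with 0 < |w − 1| < δ ⇒ |w² − 1| < ε.
Factor: w² − 1 = (w − 1)(w + 1), so |w² − 1| = |w − 1|·|w + 1|.
Impose δ ≤ 1 so that |w| < 2; then |w + 1| ≤ 3.
Hence |w² − 1| ≤ 3|w − 1|, which is < ε once |w − 1| < ε/3.
Take δ = min(1, ε/3). If 0 < |w − 1| < δ then both bounds hold and |w² − 1| ≤ 3|w − 1| < 3·(ε/3) = ε.

δ = min(1, ε/3)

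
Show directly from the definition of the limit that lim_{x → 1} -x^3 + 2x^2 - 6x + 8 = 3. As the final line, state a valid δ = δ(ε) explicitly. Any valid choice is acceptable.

Let ε > 0. We want δ > 0 such that 0 < |x − 1| < δ implies |(-x^3 + 2x^2 - 6x + 8) − 3| < ε.
(-x^3 + 2x^2 - 6x + 8) − 3 = -x^3 + 2x^2 - 6x + 5 = (x − 1)(-x^2 + x - 5).
So |(-x^3 + 2x^2 - 6x + 8) − 3| = |x − 1|·|-x^2 + x - 5|.
Assume first that |x − 1| < 1, so |x| < 2. Then |-x^2 + x - 5| ≤ 2^2 + 2 + 5 = 11.
Hence |(-x^3 + 2x^2 - 6x + 8) − 3| ≤ 11|x − 1| < ε provided |x − 1| < ε/11.
Choosing δ = min(1, ε/11) ensures both conditions, hence |(-x^3 + 2x^2 - 6x + 8) − 3| < ε.

δ = min(1, ε/11)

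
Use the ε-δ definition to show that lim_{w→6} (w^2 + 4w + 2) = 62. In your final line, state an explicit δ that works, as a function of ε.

δ = min(1, ε/17)

Let ε > 0. We want δ > 0 such that 0 < |w − 6| < δ implies |(w^2 + 4w + 2) − 62| < ε.
(w^2 + 4w + 2) − 62 = w^2 + 4w - 60 = (w − 6)(w + 10).
So |(w^2 + 4w + 2) − 62| = |w − 6|·|w + 10|.
Require δ ≤ 1. Then |w − 6| < 1 gives |w| < 7, and by the triangle inequality |w + 10| ≤ 7 + 10 = 17.
Hence |(w^2 + 4w + 2) − 62| ≤ 17|w − 6| < ε provided |w − 6| < ε/17.
Choosing δ = min(1, ε/17) ensures both conditions, hence |(w^2 + 4w + 2) − 62| < ε.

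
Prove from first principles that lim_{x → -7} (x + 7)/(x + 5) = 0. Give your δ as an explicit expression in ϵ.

δ = min(1, ϵ)

Let ϵ > 0 be given. We want δ > 0 with 0 < |x + 7| < δ ⇒ |(x + 7)/(x + 5) − 0| < ϵ.
Combining over a common denominator, (x + 7)/(x + 5) − 0 = [(x + 7)·(-2) − 0·(x + 5)] / [(-2)·(x + 5)] = -2(x + 7) / ((-2)(x + 5)).
So |(x + 7)/(x + 5) − 0| = 2|x + 7| / (2·|x + 5|).
Restrict δ ≤ 1. Then |x + 7| < 1 gives |x + 5| = |(x + 7) + (-2)| ≥ 2 − 1 = 1.
Hence |(x + 7)/(x + 5) − 0| < 2|x + 7|/(2·1) = |x + 7|, which is < ϵ once |x + 7| < ϵ.
Take δ = min(1, ϵ). Then 0 < |x + 7| < δ forces both bounds, so |(x + 7)/(x + 5) − 0| < ϵ.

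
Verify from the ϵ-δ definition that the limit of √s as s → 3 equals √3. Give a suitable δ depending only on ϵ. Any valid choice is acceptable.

δ = min(3, √3·ϵ)

Let ϵ > 0. We want δ > 0 such that 0 < |s − 3| < δ implies |√s − √3| < ϵ.
Rationalise: √s − √3 = (s − 3)/(√s + √3), so |√s − √3| = |s − 3|/(√s + √3).
Restrict δ ≤ 3 so that |s − 3| < 3 forces s > 0, and then √s + √3 > √3.
Hence |√s − √3| < |s − 3|/√3, which is < ϵ once |s − 3| < √3·ϵ.
Take δ = min(3, √3·ϵ). If 0 < |s − 3| < δ then s > 0 and |√s − √3| < |s − 3|/√3 < ϵ.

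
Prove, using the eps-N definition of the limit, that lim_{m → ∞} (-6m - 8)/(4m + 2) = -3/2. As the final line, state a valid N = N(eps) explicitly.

Let eps > 0 be given. For m ≥ 1, |(-6m - 8)/(4m + 2) + 3/2| = |-20|/(4(4m + 2)) = 20/(4(4m + 2)).
Since 4m + 2 ≥ 4m for m ≥ 1, this is ≤ 20/(4·4m) = (5/4)/m.
So |(-6m - 8)/(4m + 2) + 3/2| < eps whenever m > (5/4)/eps.
Take N = (5/4)/eps. If m > N then |(-6m - 8)/(4m + 2) + 3/2| ≤ (5/4)/m < eps.

N = (5/4)/eps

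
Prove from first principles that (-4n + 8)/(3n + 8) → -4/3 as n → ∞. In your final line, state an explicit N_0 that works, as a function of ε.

N_0 = (56/9)/ε

Let ε > 0. For n ≥ 1, |(-4n + 8)/(3n + 8) + 4/3| = |56|/(3(3n + 8)) = 56/(3(3n + 8)).
Since 3n + 8 ≥ 3n for n ≥ 1, this is ≤ 56/(3·3n) = (56/9)/n.
So |(-4n + 8)/(3n + 8) + 4/3| < ε whenever n > (56/9)/ε.
Take N_0 = (56/9)/ε. If n > N_0 then |(-4n + 8)/(3n + 8) + 4/3| ≤ (56/9)/n < ε.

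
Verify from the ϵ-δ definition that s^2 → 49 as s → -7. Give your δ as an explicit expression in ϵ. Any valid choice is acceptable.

Let ϵ > 0. We seek δ > 0 with 0 < |s + 7| < δ ⇒ |s^2 − 49| < ϵ.
Factor: s^2 − 49 = (s + 7)(s - 7), so |s^2 − 49| = |s + 7|·|s - 7|.
Restrict δ ≤ 1. Then |s + 7| < 1 gives |s| < 8, so by the triangle inequality |s - 7| ≤ 8 + 7 = 15.
Hence |s^2 − 49| ≤ 15|s + 7|, which is < ϵ once |s + 7| < ϵ/15.
Take δ = min(1, ϵ/15). If 0 < |s + 7| < δ then both bounds hold and |s^2 − 49| ≤ 15|s + 7| < 15·(ϵ/15) = ϵ.

δ = min(1, ϵ/15)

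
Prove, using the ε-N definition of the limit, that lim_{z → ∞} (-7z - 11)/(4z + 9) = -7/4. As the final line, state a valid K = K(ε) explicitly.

K = (19/16)/ε

Fix ε > 0. We seek K > 0 such that z > K implies |(-7z - 11)/(4z + 9) + 7/4| < ε.
(-7z - 11)/(4z + 9) + 7/4 = (4(-7z - 11) − (-7)(4z + 9)) / (4(4z + 9)) = 19/(4(4z + 9)).
For z > 0 we have 4z + 9 > 4z, so |(-7z - 11)/(4z + 9) + 7/4| = 19/(4(4z + 9)) < 19/(4·4z) = (19/16)/z.
Thus |(-7z - 11)/(4z + 9) + 7/4| < ε whenever z > (19/16)/ε.
Take K = (19/16)/ε. If z > K then |(-7z - 11)/(4z + 9) + 7/4| < (19/16)/z < ε.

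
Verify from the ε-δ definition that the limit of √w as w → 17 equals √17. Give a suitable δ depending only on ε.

Let ε > 0 be given. We want δ > 0 such that 0 < |w − 17| < δ implies |√w − √17| < ε.
Rationalise: √w − √17 = (w − 17)/(√w + √17), so |√w − √17| = |w − 17|/(√w + √17).
Restrict δ ≤ 17 so that |w − 17| < 17 forces w > 0, and then √w + √17 > √17.
Hence |√w − √17| < |w − 17|/√17, which is < ε once |w − 17| < √17·ε.
Take δ = min(17, √17·ε). If 0 < |w − 17| < δ then w > 0 and |√w − √17| < |w − 17|/√17 < ε.

δ = min(17, √17·ε)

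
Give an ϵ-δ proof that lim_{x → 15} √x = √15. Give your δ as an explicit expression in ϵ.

Fix ϵ > 0. We want δ > 0 such that 0 < |x − 15| < δ implies |√x − √15| < ϵ.
Multiplying by the conjugate, |√x − √15| = |x − 15|/(√x + √15).
Restrict δ ≤ 15 so that |x − 15| < 15 forces x > 0, and then √x + √15 > √15.
Hence |√x − √15| < |x − 15|/√15, which is < ϵ once |x − 15| < √15·ϵ.
Take δ = min(15, √15·ϵ). If 0 < |x − 15| < δ then x > 0 and |√x − √15| < |x − 15|/√15 < ϵ.

δ = min(15, √15·ϵ)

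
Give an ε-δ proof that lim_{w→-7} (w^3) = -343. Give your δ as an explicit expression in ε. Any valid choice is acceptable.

Let ε > 0 be given. We seek δ > 0 with 0 < |w + 7| < δ ⇒ |w^3 + 343| < ε.
Factor: w^3 + 343 = (w + 7)(w^2 - 7w + 49), so |w^3 + 343| = |w + 7|·|w^2 - 7w + 49|.
Impose δ ≤ 1 so that |w| < 8; then |w^2 - 7w + 49| ≤ 169.
Hence |w^3 + 343| ≤ 169|w + 7|, which is < ε once |w + 7| < ε/169.
Take δ = min(1, ε/169). If 0 < |w + 7| < δ then both bounds hold and |w^3 + 343| ≤ 169|w + 7| < 169·(ε/169) = ε.

δ = min(1, ε/169)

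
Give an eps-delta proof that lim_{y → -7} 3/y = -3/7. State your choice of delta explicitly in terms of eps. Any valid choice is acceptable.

delta = min(7/2, (49/6)eps)

Let eps > 0. We seek delta > 0 such that 0 < |y + 7| < delta implies |3/y + 3/7| < eps.
|3/y + 3/7| = 3·|-7 − y|/(7·|y|) = 3|y + 7|/(7|y|).
Require delta ≤ 7/2 so that |y| > 7 − 7/2 = 7/2, hence 7|y| > 49/2.
Then |3/y + 3/7| < 3|y + 7|/(49/2), which is < eps when |y + 7| < (49/6)eps.
Take delta = min(7/2, (49/6)eps). Then 0 < |y + 7| < delta gives both |y + 7| < 7/2 and |y + 7| < (49/6)eps, so |3/y + 3/7| < eps.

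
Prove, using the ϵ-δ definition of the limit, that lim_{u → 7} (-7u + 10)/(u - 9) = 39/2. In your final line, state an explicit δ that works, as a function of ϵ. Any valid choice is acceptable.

δ = min(1, (2/53)ϵ)

Let ϵ > 0 be given. We want δ > 0 with 0 < |u − 7| < δ ⇒ |(-7u + 10)/(u - 9) − (39/2)| < ϵ.
Combining over a common denominator, (-7u + 10)/(u - 9) − (39/2) = [(-7u + 10)·(-2) − (-39)·(u - 9)] / [(-2)·(u - 9)] = 53(u − 7) / ((-2)(u - 9)).
So |(-7u + 10)/(u - 9) − (39/2)| = 53|u − 7| / (2·|u − 9|).
Restrict δ ≤ 1. Then |u − 7| < 1 gives |u − 9| = |(u − 7) + (-2)| ≥ 2 − 1 = 1.
Hence |(-7u + 10)/(u - 9) − (39/2)| < 53|u − 7|/(2·1) = (53/2)|u − 7|, which is < ϵ once |u − 7| < (2/53)ϵ.
Take δ = min(1, (2/53)ϵ). Then 0 < |u − 7| < δ forces both bounds, so |(-7u + 10)/(u - 9) − (39/2)| < ϵ.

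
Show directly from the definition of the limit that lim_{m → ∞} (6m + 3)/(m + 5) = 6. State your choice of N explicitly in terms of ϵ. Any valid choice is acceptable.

Let ϵ > 0 be given. For m ≥ 1, |(6m + 3)/(m + 5) − 6| = |-27|/((m + 5)) = 27/((m + 5)).
Since m + 5 ≥ m for m ≥ 1, this is ≤ 27/(m) = 27/m.
So |(6m + 3)/(m + 5) − 6| < ϵ whenever m > 27/ϵ.
Take N = 27/ϵ. If m > N then |(6m + 3)/(m + 5) − 6| ≤ 27/m < ϵ.

N = 27/ϵ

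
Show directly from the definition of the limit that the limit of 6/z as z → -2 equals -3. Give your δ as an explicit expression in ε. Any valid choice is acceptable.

Suppose ε > 0. We seek δ > 0 such that 0 < |z + 2| < δ implies |6/z + 3| < ε.
|6/z + 3| = 6·|-2 − z|/(2·|z|) = 6|z + 2|/(2|z|).
Require δ ≤ 1 so that |z| > 2 − 1 = 1, hence 2|z| > 2.
Then |6/z + 3| < 6|z + 2|/2, which is < ε when |z + 2| < (1/3)ε.
Take δ = min(1, (1/3)ε). Then 0 < |z + 2| < δ gives both |z + 2| < 1 and |z + 2| < (1/3)ε, so |6/z + 3| < ε.

δ = min(1, (1/3)ε)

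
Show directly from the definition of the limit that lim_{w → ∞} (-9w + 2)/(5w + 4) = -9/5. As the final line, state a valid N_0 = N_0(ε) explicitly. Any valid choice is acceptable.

N_0 = (46/25)/ε

Suppose ε > 0. We seek N_0 > 0 such that w > N_0 implies |(-9w + 2)/(5w + 4) + 9/5| < ε.
(-9w + 2)/(5w + 4) + 9/5 = (5(-9w + 2) − (-9)(5w + 4)) / (5(5w + 4)) = 46/(5(5w + 4)).
For w > 0 we have 5w + 4 > 5w, so |(-9w + 2)/(5w + 4) + 9/5| = 46/(5(5w + 4)) < 46/(5·5w) = (46/25)/w.
Thus |(-9w + 2)/(5w + 4) + 9/5| < ε whenever w > (46/25)/ε.
Take N_0 = (46/25)/ε. If w > N_0 then |(-9w + 2)/(5w + 4) + 9/5| < (46/25)/w < ε.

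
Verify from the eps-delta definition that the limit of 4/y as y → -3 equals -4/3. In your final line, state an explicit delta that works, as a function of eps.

Let eps > 0. We seek delta > 0 such that 0 < |y + 3| < delta implies |4/y + 4/3| < eps.
|4/y + 4/3| = 4·|-3 − y|/(3·|y|) = 4|y + 3|/(3|y|).
Require delta ≤ 3/2 so that |y| > 3 − 3/2 = 3/2, hence 3|y| > 9/2.
Then |4/y + 4/3| < 4|y + 3|/(9/2), which is < eps when |y + 3| < (9/8)eps.
Take delta = min(3/2, (9/8)eps). Then 0 < |y + 3| < delta gives both |y + 3| < 3/2 and |y + 3| < (9/8)eps, so |4/y + 4/3| < eps.

delta = min(3/2, (9/8)eps)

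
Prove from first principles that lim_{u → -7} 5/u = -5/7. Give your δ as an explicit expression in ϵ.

Suppose ϵ > 0. We seek δ > 0 such that 0 < |u + 7| < δ implies |5/u + 5/7| < ϵ.
|5/u + 5/7| = 5·|-7 − u|/(7·|u|) = 5|u + 7|/(7|u|).
Restrict δ ≤ 7/2. Then |u + 7| < 7/2 gives |u| > 7/2, so 7|u| > 49/2.
Then |5/u + 5/7| < 5|u + 7|/(49/2), which is < ϵ when |u + 7| < (49/10)ϵ.
Take δ = min(7/2, (49/10)ϵ). Then 0 < |u + 7| < δ gives both |u + 7| < 7/2 and |u + 7| < (49/10)ϵ, so |5/u + 5/7| < ϵ.

δ = min(7/2, (49/10)ϵ)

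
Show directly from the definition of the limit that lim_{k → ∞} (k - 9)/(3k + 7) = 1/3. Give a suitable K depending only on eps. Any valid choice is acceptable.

Suppose eps > 0. For k ≥ 1, |(k - 9)/(3k + 7) − (1/3)| = |-34|/(3(3k + 7)) = 34/(3(3k + 7)).
Since 3k + 7 ≥ 3k for k ≥ 1, this is ≤ 34/(3·3k) = (34/9)/k.
So |(k - 9)/(3k + 7) − (1/3)| < eps whenever k > (34/9)/eps.
Take K = (34/9)/eps. If k > K then |(k - 9)/(3k + 7) − (1/3)| ≤ (34/9)/k < eps.

K = (34/9)/eps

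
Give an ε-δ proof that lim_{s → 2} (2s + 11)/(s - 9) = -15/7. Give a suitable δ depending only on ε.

δ = min(7/2, (49/58)ε)

Let ε > 0. We want δ > 0 with 0 < |s − 2| < δ ⇒ |(2s + 11)/(s - 9) + 15/7| < ε.
Combining over a common denominator, (2s + 11)/(s - 9) + 15/7 = [(2s + 11)·(-7) − 15·(s - 9)] / [(-7)·(s - 9)] = -29(s − 2) / ((-7)(s - 9)).
So |(2s + 11)/(s - 9) + 15/7| = 29|s − 2| / (7·|s − 9|).
Require δ ≤ 7/2, so |s − 9| ≥ |-7| − |s − 2| > 7 − 7/2 = 7/2.
Hence |(2s + 11)/(s - 9) + 15/7| < 29|s − 2|/(7·(7/2)) = (58/49)|s − 2|, which is < ε once |s − 2| < (49/58)ε.
Take δ = min(7/2, (49/58)ε). Then 0 < |s − 2| < δ forces both bounds, so |(2s + 11)/(s - 9) + 15/7| < ε.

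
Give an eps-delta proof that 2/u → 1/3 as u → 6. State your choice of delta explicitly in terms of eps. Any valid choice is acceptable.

delta = min(3, 9eps)

Let eps > 0. We seek delta > 0 such that 0 < |u − 6| < delta implies |2/u − (1/3)| < eps.
|2/u − (1/3)| = 2·|6 − u|/(6·|u|) = 2|u − 6|/(6|u|).
Require delta ≤ 3 so that |u| > 6 − 3 = 3, hence 6|u| > 18.
Then |2/u − (1/3)| < 2|u − 6|/18, which is < eps when |u − 6| < 9eps.
Take delta = min(3, 9eps). Then 0 < |u − 6| < delta gives both |u − 6| < 3 and |u − 6| < 9eps, so |2/u − (1/3)| < eps.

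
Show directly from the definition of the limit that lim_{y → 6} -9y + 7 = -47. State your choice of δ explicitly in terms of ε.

Suppose ε > 0. We need δ > 0 so that 0 < |y − 6| < δ implies |(-9y + 7) + 47| < ε.
|(-9y + 7) + 47| = |-9y + 54| = 9|y − 6|.
Thus it suffices that |y − 6| < ε/9.
Choosing δ = ε/9 gives |(-9y + 7) + 47| = 9|y − 6| < ε whenever |y − 6| < δ.

δ = ε/9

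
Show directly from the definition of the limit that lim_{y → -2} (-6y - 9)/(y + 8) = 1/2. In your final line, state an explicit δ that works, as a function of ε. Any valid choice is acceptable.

Let ε > 0 be given. We want δ > 0 with 0 < |y + 2| < δ ⇒ |(-6y - 9)/(y + 8) − (1/2)| < ε.
Combining over a common denominator, (-6y - 9)/(y + 8) − (1/2) = [(-6y - 9)·6 − 3·(y + 8)] / [6·(y + 8)] = -39(y + 2) / (6(y + 8)).
So |(-6y - 9)/(y + 8) − (1/2)| = 39|y + 2| / (6·|y + 8|).
Restrict δ ≤ 3. Then |y + 2| < 3 gives |y + 8| = |(y + 2) + 6| ≥ 6 − 3 = 3.
Hence |(-6y - 9)/(y + 8) − (1/2)| < 39|y + 2|/(6·3) = (13/6)|y + 2|, which is < ε once |y + 2| < (6/13)ε.
Take δ = min(3, (6/13)ε). Then 0 < |y + 2| < δ forces both bounds, so |(-6y - 9)/(y + 8) − (1/2)| < ε.

δ = min(3, (6/13)ε)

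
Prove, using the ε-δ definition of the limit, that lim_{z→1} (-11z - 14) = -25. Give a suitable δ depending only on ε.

δ = ε/11

Fix ε > 0. We need δ > 0 so that 0 < |z − 1| < δ implies |(-11z - 14) + 25| < ε.
Since (-11z - 14) + 25 = -11(z − 1), we have |(-11z - 14) + 25| = 11|z − 1|.
So 11|z − 1| < ε exactly when |z − 1| < ε/11.
Take δ = ε/11. If 0 < |z − 1| < δ then |(-11z - 14) + 25| = 11|z − 1| < 11·(ε/11) = ε.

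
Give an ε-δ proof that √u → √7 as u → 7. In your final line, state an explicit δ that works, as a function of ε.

Fix ε > 0. We want δ > 0 such that 0 < |u − 7| < δ implies |√u − √7| < ε.
Rationalise: √u − √7 = (u − 7)/(√u + √7), so |√u − √7| = |u − 7|/(√u + √7).
Restrict δ ≤ 7 so that |u − 7| < 7 forces u > 0, and then √u + √7 > √7.
Hence |√u − √7| < |u − 7|/√7, which is < ε once |u − 7| < √7·ε.
Take δ = min(7, √7·ε). If 0 < |u − 7| < δ then u > 0 and |√u − √7| < |u − 7|/√7 < ε.

δ = min(7, √7·ε)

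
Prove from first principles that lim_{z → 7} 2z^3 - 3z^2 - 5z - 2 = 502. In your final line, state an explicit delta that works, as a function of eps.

Suppose eps > 0. We want delta > 0 such that 0 < |z − 7| < delta implies |(2z^3 - 3z^2 - 5z - 2) − 502| < eps.
(2z^3 - 3z^2 - 5z - 2) − 502 = 2z^3 - 3z^2 - 5z - 504 = (z − 7)(2z^2 + 11z + 72).
So |(2z^3 - 3z^2 - 5z - 2) − 502| = |z − 7|·|2z^2 + 11z + 72|.
Require delta ≤ 1. Then |z − 7| < 1 gives |z| < 8, and by the triangle inequality |2z^2 + 11z + 72| ≤ 2·8^2 + 11·8 + 72 = 288.
Hence |(2z^3 - 3z^2 - 5z - 2) − 502| ≤ 288|z − 7| < eps provided |z − 7| < eps/288.
Take delta = min(1, eps/288). Then 0 < |z − 7| < delta gives both |z − 7| < 1 and |z − 7| < eps/288, so |(2z^3 - 3z^2 - 5z - 2) − 502| < eps.

delta = min(1, eps/288)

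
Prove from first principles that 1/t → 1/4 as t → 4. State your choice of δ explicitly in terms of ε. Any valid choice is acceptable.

Let ε > 0 be given. We seek δ > 0 such that 0 < |t − 4| < δ implies |1/t − (1/4)| < ε.
|1/t − (1/4)| = |4 − t|/(4·|t|) = |t − 4|/(4|t|).
Restrict δ ≤ 2. Then |t − 4| < 2 gives |t| > 2, so 4|t| > 8.
Then |1/t − (1/4)| < |t − 4|/8, which is < ε when |t − 4| < 8ε.
Take δ = min(2, 8ε). Then 0 < |t − 4| < δ gives both |t − 4| < 2 and |t − 4| < 8ε, so |1/t − (1/4)| < ε.

δ = min(2, 8ε)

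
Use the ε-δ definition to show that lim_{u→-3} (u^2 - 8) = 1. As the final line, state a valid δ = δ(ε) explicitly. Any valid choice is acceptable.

Let ε > 0 be given. We want δ > 0 such that 0 < |u + 3| < δ implies |(u^2 - 8) − 1| < ε.
(u^2 - 8) − 1 = u^2 - 9 = (u + 3)(u - 3).
So |(u^2 - 8) − 1| = |u + 3|·|u - 3|.
Assume first that |u + 3| < 1, so |u| < 4. Then |u - 3| ≤ 4 + 3 = 7.
Hence |(u^2 - 8) − 1| ≤ 7|u + 3| < ε provided |u + 3| < ε/7.
Choosing δ = min(1, ε/7) ensures both conditions, hence |(u^2 - 8) − 1| < ε.

δ = min(1, ε/7)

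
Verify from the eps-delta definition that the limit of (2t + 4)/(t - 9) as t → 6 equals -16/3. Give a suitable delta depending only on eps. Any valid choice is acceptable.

Fix eps > 0. We want delta > 0 with 0 < |t − 6| < delta ⇒ |(2t + 4)/(t - 9) + 16/3| < eps.
Combining over a common denominator, (2t + 4)/(t - 9) + 16/3 = [(2t + 4)·(-3) − 16·(t - 9)] / [(-3)·(t - 9)] = -22(t − 6) / ((-3)(t - 9)).
So |(2t + 4)/(t - 9) + 16/3| = 22|t − 6| / (3·|t − 9|).
Require delta ≤ 3/2, so |t − 9| ≥ |-3| − |t − 6| > 3 − 3/2 = 3/2.
Hence |(2t + 4)/(t - 9) + 16/3| < 22|t − 6|/(3·(3/2)) = (44/9)|t − 6|, which is < eps once |t − 6| < (9/44)eps.
Take delta = min(3/2, (9/44)eps). Then 0 < |t − 6| < delta forces both bounds, so |(2t + 4)/(t - 9) + 16/3| < eps.

delta = min(3/2, (9/44)eps)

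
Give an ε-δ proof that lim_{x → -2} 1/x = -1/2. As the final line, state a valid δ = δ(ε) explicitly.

δ = min(1, 2ε)

Suppose ε > 0. We seek δ > 0 such that 0 < |x + 2| < δ implies |1/x + 1/2| < ε.
|1/x + 1/2| = |-2 − x|/(2·|x|) = |x + 2|/(2|x|).
Require δ ≤ 1 so that |x| > 2 − 1 = 1, hence 2|x| > 2.
Then |1/x + 1/2| < |x + 2|/2, which is < ε when |x + 2| < 2ε.
Take δ = min(1, 2ε). Then 0 < |x + 2| < δ gives both |x + 2| < 1 and |x + 2| < 2ε, so |1/x + 1/2| < ε.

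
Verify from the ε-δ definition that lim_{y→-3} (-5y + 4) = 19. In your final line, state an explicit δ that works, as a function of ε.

Fix ε > 0. We need δ > 0 so that 0 < |y + 3| < δ implies |(-5y + 4) − 19| < ε.
|(-5y + 4) − 19| = |-5y - 15| = 5|y + 3|.
Thus it suffices that |y + 3| < ε/5.
Choosing δ = ε/5 gives |(-5y + 4) − 19| = 5|y + 3| < ε whenever |y + 3| < δ.

δ = ε/5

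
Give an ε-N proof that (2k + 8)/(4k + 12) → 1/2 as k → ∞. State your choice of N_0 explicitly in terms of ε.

N_0 = (1/2)/ε

Suppose ε > 0. For k ≥ 1, |(2k + 8)/(4k + 12) − (1/2)| = |8|/(4(4k + 12)) = 8/(4(4k + 12)).
Since 4k + 12 ≥ 4k for k ≥ 1, this is ≤ 8/(4·4k) = (1/2)/k.
So |(2k + 8)/(4k + 12) − (1/2)| < ε whenever k > (1/2)/ε.
Take N_0 = (1/2)/ε. If k > N_0 then |(2k + 8)/(4k + 12) − (1/2)| ≤ (1/2)/k < ε.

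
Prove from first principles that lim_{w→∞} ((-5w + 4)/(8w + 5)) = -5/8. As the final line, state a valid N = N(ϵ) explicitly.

Suppose ϵ > 0. We seek N > 0 such that w > N implies |(-5w + 4)/(8w + 5) + 5/8| < ϵ.
(-5w + 4)/(8w + 5) + 5/8 = (8(-5w + 4) − (-5)(8w + 5)) / (8(8w + 5)) = 57/(8(8w + 5)).
For w > 0 we have 8w + 5 > 8w, so |(-5w + 4)/(8w + 5) + 5/8| = 57/(8(8w + 5)) < 57/(8·8w) = (57/64)/w.
Thus |(-5w + 4)/(8w + 5) + 5/8| < ϵ whenever w > (57/64)/ϵ.
Take N = (57/64)/ϵ. If w > N then |(-5w + 4)/(8w + 5) + 5/8| < (57/64)/w < ϵ.

N = (57/64)/ϵ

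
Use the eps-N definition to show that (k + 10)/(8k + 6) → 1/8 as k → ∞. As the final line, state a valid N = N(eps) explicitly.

Fix eps > 0. For k ≥ 1, |(k + 10)/(8k + 6) − (1/8)| = |74|/(8(8k + 6)) = 74/(8(8k + 6)).
Since 8k + 6 ≥ 8k for k ≥ 1, this is ≤ 74/(8·8k) = (37/32)/k.
So |(k + 10)/(8k + 6) − (1/8)| < eps whenever k > (37/32)/eps.
Take N = (37/32)/eps. If k > N then |(k + 10)/(8k + 6) − (1/8)| ≤ (37/32)/k < eps.

N = (37/32)/eps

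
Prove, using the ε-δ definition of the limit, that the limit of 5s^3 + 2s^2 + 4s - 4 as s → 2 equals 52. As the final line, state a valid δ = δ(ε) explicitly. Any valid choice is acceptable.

Let ε > 0 be given. We want δ > 0 such that 0 < |s − 2| < δ implies |(5s^3 + 2s^2 + 4s - 4) − 52| < ε.
(5s^3 + 2s^2 + 4s - 4) − 52 = 5s^3 + 2s^2 + 4s - 56 = (s − 2)(5s^2 + 12s + 28).
So |(5s^3 + 2s^2 + 4s - 4) − 52| = |s − 2|·|5s^2 + 12s + 28|.
Assume first that |s − 2| < 1, so |s| < 3. Then |5s^2 + 12s + 28| ≤ 5·3^2 + 12·3 + 28 = 109.
Hence |(5s^3 + 2s^2 + 4s - 4) − 52| ≤ 109|s − 2| < ε provided |s − 2| < ε/109.
Choosing δ = min(1, ε/109) ensures both conditions, hence |(5s^3 + 2s^2 + 4s - 4) − 52| < ε.

δ = min(1, ε/109)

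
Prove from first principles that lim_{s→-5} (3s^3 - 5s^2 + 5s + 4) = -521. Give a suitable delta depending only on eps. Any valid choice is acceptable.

delta = min(1, eps/333)

Fix eps > 0. We want delta > 0 such that 0 < |s + 5| < delta implies |(3s^3 - 5s^2 + 5s + 4) + 521| < eps.
(3s^3 - 5s^2 + 5s + 4) + 521 = 3s^3 - 5s^2 + 5s + 525 = (s + 5)(3s^2 - 20s + 105).
So |(3s^3 - 5s^2 + 5s + 4) + 521| = |s + 5|·|3s^2 - 20s + 105|.
Require delta ≤ 1. Then |s + 5| < 1 gives |s| < 6, and by the triangle inequality |3s^2 - 20s + 105| ≤ 3·6^2 + 20·6 + 105 = 333.
Hence |(3s^3 - 5s^2 + 5s + 4) + 521| ≤ 333|s + 5| < eps provided |s + 5| < eps/333.
Take delta = min(1, eps/333). Then 0 < |s + 5| < delta gives both |s + 5| < 1 and |s + 5| < eps/333, so |(3s^3 - 5s^2 + 5s + 4) + 521| < eps.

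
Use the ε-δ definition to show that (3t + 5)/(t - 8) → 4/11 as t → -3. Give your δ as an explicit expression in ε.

Let ε > 0. We want δ > 0 with 0 < |t + 3| < δ ⇒ |(3t + 5)/(t - 8) − (4/11)| < ε.
Combining over a common denominator, (3t + 5)/(t - 8) − (4/11) = [(3t + 5)·(-11) − (-4)·(t - 8)] / [(-11)·(t - 8)] = -29(t + 3) / ((-11)(t - 8)).
So |(3t + 5)/(t - 8) − (4/11)| = 29|t + 3| / (11·|t − 8|).
Require δ ≤ 11/2, so |t − 8| ≥ |-11| − |t + 3| > 11 − 11/2 = 11/2.
Hence |(3t + 5)/(t - 8) − (4/11)| < 29|t + 3|/(11·(11/2)) = (58/121)|t + 3|, which is < ε once |t + 3| < (121/58)ε.
Take δ = min(11/2, (121/58)ε). Then 0 < |t + 3| < δ forces both bounds, so |(3t + 5)/(t - 8) − (4/11)| < ε.

δ = min(11/2, (121/58)ε)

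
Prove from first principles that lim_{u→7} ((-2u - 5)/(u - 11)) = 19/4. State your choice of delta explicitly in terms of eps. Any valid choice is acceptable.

delta = min(2, (8/27)eps)

Let eps > 0. We want delta > 0 with 0 < |u − 7| < delta ⇒ |(-2u - 5)/(u - 11) − (19/4)| < eps.
Combining over a common denominator, (-2u - 5)/(u - 11) − (19/4) = [(-2u - 5)·(-4) − (-19)·(u - 11)] / [(-4)·(u - 11)] = 27(u − 7) / ((-4)(u - 11)).
So |(-2u - 5)/(u - 11) − (19/4)| = 27|u − 7| / (4·|u − 11|).
Require delta ≤ 2, so |u − 11| ≥ |-4| − |u − 7| > 4 − 2 = 2.
Hence |(-2u - 5)/(u - 11) − (19/4)| < 27|u − 7|/(4·2) = (27/8)|u − 7|, which is < eps once |u − 7| < (8/27)eps.
Take delta = min(2, (8/27)eps). Then 0 < |u − 7| < delta forces both bounds, so |(-2u - 5)/(u - 11) − (19/4)| < eps.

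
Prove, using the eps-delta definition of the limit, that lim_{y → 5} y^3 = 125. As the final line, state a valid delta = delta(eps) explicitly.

delta = min(1, eps/91)

Fix eps > 0. We seek delta > 0 with 0 < |y − 5| < delta ⇒ |y^3 − 125| < eps.
Factor: y^3 − 125 = (y − 5)(y^2 + 5y + 25), so |y^3 − 125| = |y − 5|·|y^2 + 5y + 25|.
Impose delta ≤ 1 so that |y| < 6; then |y^2 + 5y + 25| ≤ 91.
Hence |y^3 − 125| ≤ 91|y − 5|, which is < eps once |y − 5| < eps/91.
Take delta = min(1, eps/91). If 0 < |y − 5| < delta then both bounds hold and |y^3 − 125| ≤ 91|y − 5| < 91·(eps/91) = eps.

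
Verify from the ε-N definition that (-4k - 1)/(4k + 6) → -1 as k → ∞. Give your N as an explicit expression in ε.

N = (5/4)/ε

Let ε > 0. For k ≥ 1, |(-4k - 1)/(4k + 6) + 1| = |20|/(4(4k + 6)) = 20/(4(4k + 6)).
Since 4k + 6 ≥ 4k for k ≥ 1, this is ≤ 20/(4·4k) = (5/4)/k.
So |(-4k - 1)/(4k + 6) + 1| < ε whenever k > (5/4)/ε.
Take N = (5/4)/ε. If k > N then |(-4k - 1)/(4k + 6) + 1| ≤ (5/4)/k < ε.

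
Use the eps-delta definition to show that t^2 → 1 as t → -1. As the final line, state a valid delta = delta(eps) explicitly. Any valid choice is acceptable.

Suppose eps > 0. We seek delta > 0 with 0 < |t + 1| < delta ⇒ |t^2 − 1| < eps.
Factor: t^2 − 1 = (t + 1)(t - 1), so |t^2 − 1| = |t + 1|·|t - 1|.
Impose delta ≤ 2 so that |t| < 3; then |t - 1| ≤ 4.
Hence |t^2 − 1| ≤ 4|t + 1|, which is < eps once |t + 1| < eps/4.
Take delta = min(2, eps/4). If 0 < |t + 1| < delta then both bounds hold and |t^2 − 1| ≤ 4|t + 1| < 4·(eps/4) = eps.

delta = min(2, eps/4)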